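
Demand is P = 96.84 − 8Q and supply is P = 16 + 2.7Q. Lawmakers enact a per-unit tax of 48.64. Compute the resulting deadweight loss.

Competitive equilibrium: 96.84 − 8Q = 16 + 2.7Q → Q* = 7.5551, P* = 36.3989.
With the tax, the buyer price exceeds the seller price by 48.64: (96.84 − 8Q) − (16 + 2.7Q) = 48.64 → Q' = 3.0093.
ΔQ = 7.5551 − 3.0093 = 4.5458; the wedge equals the tax, 48.64.
The triangle = ½ × 4.5458 × 48.64 = 110.55.

110.55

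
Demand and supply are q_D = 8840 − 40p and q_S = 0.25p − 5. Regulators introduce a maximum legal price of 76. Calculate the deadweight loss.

2599.21

In inverse form: demand p = 221 − 0.025q, supply p = 20 + 4q.
Competitive equilibrium: 221 − 0.025q = 20 + 4q → q* = 49.9379, p* = 219.7516.
At the ceiling p = 76, quantity supplied = (76 − 20)/4 = 14.
Willingness to pay at q' = 14: 221 − 0.025·14 = 220.65.
Δq = 49.9379 − 14 = 35.9379; wedge = 220.65 − 76 = 144.65.
The triangle = ½ × 35.9379 × 144.65 = 2599.21.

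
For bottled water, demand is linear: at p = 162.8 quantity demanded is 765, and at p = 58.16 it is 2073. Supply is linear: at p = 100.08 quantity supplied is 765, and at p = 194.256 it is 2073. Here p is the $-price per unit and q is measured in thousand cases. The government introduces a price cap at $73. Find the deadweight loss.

Demand slope = (58.16 − 162.8)/(2073 − 765) = −0.08, so p = 224 − 0.08q.
Supply slope = (194.256 − 100.08)/(2073 − 765) = 0.072, so p = 45 + 0.072q.
Competitive equilibrium: 224 − 0.08q = 45 + 0.072q → q* = 1177.63158, p* = 129.78947.
At the ceiling p = 73, quantity supplied = (73 − 45)/0.072 = 388.88889.
Willingness to pay at q' = 388.88889: 224 − 0.08·388.88889 = 192.88889.
Δq = 1177.63158 − 388.88889 = 788.74269; wedge = 192.88889 − 73 = 119.88889.
The triangle = ½ × 788.74269 × 119.88889 = $47280.74 thousand.

$47280.74 thousand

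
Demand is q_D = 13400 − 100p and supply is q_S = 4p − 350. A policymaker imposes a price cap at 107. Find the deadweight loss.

1322.09

In inverse form: demand p = 134 − 0.01q, supply p = 87.5 + 0.25q.
Competitive equilibrium: 134 − 0.01q = 87.5 + 0.25q → q* = 178.8462, p* = 132.2115.
At the ceiling p = 107, quantity supplied = (107 − 87.5)/0.25 = 78.
Willingness to pay at q' = 78: 134 − 0.01·78 = 133.22.
Δq = 178.8462 − 78 = 100.8462; wedge = 133.22 − 107 = 26.22.
Deadweight loss = ½ × 100.8462 × 26.22 = 1322.09.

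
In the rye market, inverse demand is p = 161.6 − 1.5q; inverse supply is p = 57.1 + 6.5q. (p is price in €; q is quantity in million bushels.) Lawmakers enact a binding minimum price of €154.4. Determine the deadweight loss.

€273.08 million

Competitive equilibrium: 161.6 − 1.5q = 57.1 + 6.5q → q* = 13.0625, p* = 142.0063.
At the floor p = 154.4, quantity demanded = (161.6 − 154.4)/1.5 = 4.8.
Sellers' marginal cost at q' = 4.8: 57.1 + 6.5·4.8 = 88.3.
Δq = 13.0625 − 4.8 = 8.2625; wedge = 154.4 − 88.3 = 66.1.
Welfare loss = ½ × 8.2625 × 66.1 = €273.08 million.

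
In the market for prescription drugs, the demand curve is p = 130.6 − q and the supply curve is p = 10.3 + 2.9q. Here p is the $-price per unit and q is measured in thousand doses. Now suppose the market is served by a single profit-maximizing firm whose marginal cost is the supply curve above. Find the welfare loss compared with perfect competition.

Competitive equilibrium: 130.6 − q = 10.3 + 2.9q → q* = 30.8462, p* = 99.7538.
Marginal revenue: MR = 130.6 − 2q. Set MR = MC: 130.6 − 2q = 10.3 + 2.9q → q_m = 24.551.
Price p_m = 130.6 − 1·24.551 = 106.049; MC(q_m) = 10.3 + 2.9·24.551 = 81.4979.
Competitive q* = 30.8462, so Δq = 6.2952; wedge = 106.049 − 81.4979 = 24.5511.
The triangle = ½ × 6.2952 × 24.5511 = $77.28 thousand.

$77.28 thousand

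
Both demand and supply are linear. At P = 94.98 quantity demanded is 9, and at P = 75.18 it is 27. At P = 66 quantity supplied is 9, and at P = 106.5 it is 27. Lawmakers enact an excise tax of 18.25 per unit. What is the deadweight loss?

49.71

Demand slope = (75.18 − 94.98)/(27 − 9) = −1.1, so P = 104.88 − 1.1Q.
Supply slope = (106.5 − 66)/(27 − 9) = 2.25, so P = 45.75 + 2.25Q.
Competitive equilibrium: 104.88 − 1.1Q = 45.75 + 2.25Q → Q* = 17.6507, P* = 85.4642.
With the tax, the buyer price exceeds the seller price by 18.25: (104.88 − 1.1Q) − (45.75 + 2.25Q) = 18.25 → Q' = 12.203.
ΔQ = 17.6507 − 12.203 = 5.4477; the wedge equals the tax, 18.25.
Deadweight loss = ½ × 5.4477 × 18.25 = 49.71.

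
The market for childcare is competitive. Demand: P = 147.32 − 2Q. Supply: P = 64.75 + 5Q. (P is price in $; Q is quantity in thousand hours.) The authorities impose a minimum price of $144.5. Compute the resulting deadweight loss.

$377.52 thousand

Competitive equilibrium: 147.32 − 2Q = 64.75 + 5Q → Q* = 11.7957, P* = 123.7286.
At the floor P = 144.5, quantity demanded = (147.32 − 144.5)/2 = 1.41.
Sellers' marginal cost at Q' = 1.41: 64.75 + 5·1.41 = 71.8.
ΔQ = 11.7957 − 1.41 = 10.3857; wedge = 144.5 − 71.8 = 72.7.
The triangle = ½ × 10.3857 × 72.7 = $377.52 thousand.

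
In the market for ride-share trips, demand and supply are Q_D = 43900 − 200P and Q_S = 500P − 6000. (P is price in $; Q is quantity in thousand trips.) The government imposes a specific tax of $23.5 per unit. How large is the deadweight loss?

In inverse form: demand P = 219.5 − 0.005Q, supply P = 12 + 0.002Q.
Competitive equilibrium: 219.5 − 0.005Q = 12 + 0.002Q → Q* = 29642.8571, P* = 71.2857.
With the tax, the buyer price exceeds the seller price by 23.5: (219.5 − 0.005Q) − (12 + 0.002Q) = 23.5 → Q' = 26285.7143.
ΔQ = 29642.8571 − 26285.7143 = 3357.1428; the wedge equals the tax, 23.5.
Welfare loss = ½ × 3357.1428 × 23.5 = $39446.43 thousand.

$39446.43 thousand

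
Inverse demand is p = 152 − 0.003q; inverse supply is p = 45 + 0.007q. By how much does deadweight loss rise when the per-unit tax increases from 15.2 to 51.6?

121576

Competitive equilibrium: 152 − 0.003q = 45 + 0.007q → q* = 10700, p* = 119.9.
For a per-unit tax t: Δq = t/0.01, so DWL = ½·t·(t/0.01) = t²/0.02.
At t = 15.2: DWL = 11552. At t = 51.6: DWL = 133128.
Increase = 133128 − 11552 = 121576.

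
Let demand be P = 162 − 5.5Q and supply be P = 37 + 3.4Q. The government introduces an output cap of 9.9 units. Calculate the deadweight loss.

76.45

Competitive equilibrium: 162 − 5.5Q = 37 + 3.4Q → Q* = 14.0449, P* = 84.7528.
At Q = 9.9: demand price = 162 − 5.5·9.9 = 107.55; supply price = 37 + 3.4·9.9 = 70.66.
ΔQ = 14.0449 − 9.9 = 4.1449; wedge = 107.55 − 70.66 = 36.89.
The triangle = ½ × 4.1449 × 36.89 = 76.45.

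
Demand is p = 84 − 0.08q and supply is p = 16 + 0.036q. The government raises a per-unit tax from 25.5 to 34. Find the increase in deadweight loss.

2179.96

Competitive equilibrium: 84 − 0.08q = 16 + 0.036q → q* = 586.2069, p* = 37.1034.
For a per-unit tax t: Δq = t/0.116, so DWL = ½·t·(t/0.116) = t²/0.232.
At t = 25.5: DWL = 2802.802. At t = 34: DWL = 4982.759.
Increase = 4982.759 − 2802.802 = 2179.96.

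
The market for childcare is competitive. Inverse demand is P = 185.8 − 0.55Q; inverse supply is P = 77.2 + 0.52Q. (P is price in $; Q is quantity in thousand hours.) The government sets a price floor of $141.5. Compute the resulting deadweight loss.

$234.81 thousand

Competitive equilibrium: 185.8 − 0.55Q = 77.2 + 0.52Q → Q* = 101.4953, P* = 129.9776.
At the floor P = 141.5, quantity demanded = (185.8 − 141.5)/0.55 = 80.5455.
Sellers' marginal cost at Q' = 80.5455: 77.2 + 0.52·80.5455 = 119.0837.
ΔQ = 101.4953 − 80.5455 = 20.9498; wedge = 141.5 − 119.0837 = 22.4163.
Deadweight loss = ½ × 20.9498 × 22.4163 = $234.81 thousand.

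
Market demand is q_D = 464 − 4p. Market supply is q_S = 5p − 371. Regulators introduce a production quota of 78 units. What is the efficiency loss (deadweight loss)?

49.88

In inverse form: demand p = 116 − 0.25q, supply p = 74.2 + 0.2q.
Competitive equilibrium: 116 − 0.25q = 74.2 + 0.2q → q* = 92.8889, p* = 92.7778.
At q = 78: demand price = 116 − 0.25·78 = 96.5; supply price = 74.2 + 0.2·78 = 89.8.
Δq = 92.8889 − 78 = 14.8889; wedge = 96.5 − 89.8 = 6.7.
Deadweight loss = ½ × 14.8889 × 6.7 = 49.88.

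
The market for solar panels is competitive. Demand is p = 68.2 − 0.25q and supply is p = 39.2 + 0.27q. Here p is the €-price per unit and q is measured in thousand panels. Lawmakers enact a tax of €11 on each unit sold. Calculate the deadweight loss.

€116.35 thousand

Competitive equilibrium: 68.2 − 0.25q = 39.2 + 0.27q → q* = 55.7692, p* = 54.2577.
With the tax, the buyer price exceeds the seller price by 11: (68.2 − 0.25q) − (39.2 + 0.27q) = 11 → q' = 34.6154.
Δq = 55.7692 − 34.6154 = 21.1538; the wedge equals the tax, 11.
The triangle = ½ × 21.1538 × 11 = €116.35 thousand.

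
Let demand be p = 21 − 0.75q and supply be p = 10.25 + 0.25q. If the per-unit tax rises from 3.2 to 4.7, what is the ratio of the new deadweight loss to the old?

2.157

Competitive equilibrium: 21 − 0.75q = 10.25 + 0.25q → q* = 10.75, p* = 12.9375.
For a per-unit tax t: Δq = t/1, so DWL = ½·t·(t/1) = t²/2.
At t = 3.2: DWL = 5.12. At t = 4.7: DWL = 11.045.
Ratio = (4.7/3.2)² = 2.157.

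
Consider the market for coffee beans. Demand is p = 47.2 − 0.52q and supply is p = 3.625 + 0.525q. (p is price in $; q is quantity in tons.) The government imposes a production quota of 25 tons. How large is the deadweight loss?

Competitive equilibrium: 47.2 − 0.52q = 3.625 + 0.525q → q* = 41.69856, p* = 25.51675.
At q = 25: demand price = 47.2 − 0.52·25 = 34.2; supply price = 3.625 + 0.525·25 = 16.75.
Δq = 41.69856 − 25 = 16.69856; wedge = 34.2 − 16.75 = 17.45.
Deadweight loss = ½ × 16.69856 × 17.45 = $145.69.

$145.69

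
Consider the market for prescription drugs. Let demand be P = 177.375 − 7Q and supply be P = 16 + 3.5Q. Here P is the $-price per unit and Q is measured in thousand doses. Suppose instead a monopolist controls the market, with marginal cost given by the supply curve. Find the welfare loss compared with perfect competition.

$198.41 thousand

Competitive equilibrium: 177.375 − 7Q = 16 + 3.5Q → Q* = 15.369, P* = 69.7917.
Marginal revenue: MR = 177.375 − 14Q. Set MR = MC: 177.375 − 14Q = 16 + 3.5Q → Q_m = 9.2214.
Price P_m = 177.375 − 7·9.2214 = 112.8252; MC(Q_m) = 16 + 3.5·9.2214 = 48.2749.
Competitive Q* = 15.369, so ΔQ = 6.1476; wedge = 112.8252 − 48.2749 = 64.5503.
DWL = ½ × 6.1476 × 64.5503 = $198.41 thousand.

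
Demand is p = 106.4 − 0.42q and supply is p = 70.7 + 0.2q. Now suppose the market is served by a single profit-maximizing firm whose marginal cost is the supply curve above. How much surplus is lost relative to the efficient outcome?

167.63

Competitive equilibrium: 106.4 − 0.42q = 70.7 + 0.2q → q* = 57.5806, p* = 82.2161.
Marginal revenue: MR = 106.4 − 0.84q. Set MR = MC: 106.4 − 0.84q = 70.7 + 0.2q → q_m = 34.3269.
Price p_m = 106.4 − 0.42·34.3269 = 91.9827; MC(q_m) = 70.7 + 0.2·34.3269 = 77.5654.
Competitive q* = 57.5806, so Δq = 23.2537; wedge = 91.9827 − 77.5654 = 14.4173.
The triangle = ½ × 23.2537 × 14.4173 = 167.63.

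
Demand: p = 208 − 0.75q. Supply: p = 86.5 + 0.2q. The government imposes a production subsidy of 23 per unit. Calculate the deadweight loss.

Competitive equilibrium: 208 − 0.75q = 86.5 + 0.2q → q* = 127.8947, p* = 112.0789.
The subsidy lowers effective supply by 23: p = 63.5 + 0.2q.
New quantity: 208 − 0.75q = 63.5 + 0.2q → q' = 152.1053.
Overproduction Δq = 152.1053 − 127.8947 = 24.2106; wedge = subsidy = 23.
DWL = ½ × 24.2106 × 23 = 278.42.

278.42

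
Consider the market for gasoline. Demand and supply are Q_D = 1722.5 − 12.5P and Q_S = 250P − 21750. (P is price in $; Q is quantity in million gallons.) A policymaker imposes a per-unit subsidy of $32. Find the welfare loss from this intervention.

In inverse form: demand P = 137.8 − 0.08Q, supply P = 87 + 0.004Q.
Competitive equilibrium: 137.8 − 0.08Q = 87 + 0.004Q → Q* = 604.7619, P* = 89.419.
The subsidy lowers effective supply by 32: P = 55 + 0.004Q.
New quantity: 137.8 − 0.08Q = 55 + 0.004Q → Q' = 985.7143.
Overproduction ΔQ = 985.7143 − 604.7619 = 380.9524; wedge = subsidy = 32.
Welfare loss = ½ × 380.9524 × 32 = $6095.24 million.

$6095.24 million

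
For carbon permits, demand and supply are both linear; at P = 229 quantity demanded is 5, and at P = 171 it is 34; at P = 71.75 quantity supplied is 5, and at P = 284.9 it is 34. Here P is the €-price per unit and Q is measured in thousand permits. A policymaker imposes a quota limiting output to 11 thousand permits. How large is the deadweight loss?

€547.13 thousand

Demand slope = (171 − 229)/(34 − 5) = −2, so P = 239 − 2Q.
Supply slope = (284.9 − 71.75)/(34 − 5) = 7.35, so P = 35 + 7.35Q.
Competitive equilibrium: 239 − 2Q = 35 + 7.35Q → Q* = 21.8182, P* = 195.3636.
At Q = 11: demand price = 239 − 2·11 = 217; supply price = 35 + 7.35·11 = 115.85.
ΔQ = 21.8182 − 11 = 10.8182; wedge = 217 − 115.85 = 101.15.
DWL = ½ × 10.8182 × 101.15 = €547.13 thousand.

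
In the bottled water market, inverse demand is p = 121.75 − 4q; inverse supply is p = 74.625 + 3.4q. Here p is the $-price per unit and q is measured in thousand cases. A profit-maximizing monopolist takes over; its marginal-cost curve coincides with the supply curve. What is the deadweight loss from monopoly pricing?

$18.47 thousand

Competitive equilibrium: 121.75 − 4q = 74.625 + 3.4q → q* = 6.3682, p* = 96.277.
Marginal revenue: MR = 121.75 − 8q. Set MR = MC: 121.75 − 8q = 74.625 + 3.4q → q_m = 4.1338.
Price p_m = 121.75 − 4·4.1338 = 105.2148; MC(q_m) = 74.625 + 3.4·4.1338 = 88.6799.
Competitive q* = 6.3682, so Δq = 2.2344; wedge = 105.2148 − 88.6799 = 16.5349.
DWL = ½ × 2.2344 × 16.5349 = $18.47 thousand.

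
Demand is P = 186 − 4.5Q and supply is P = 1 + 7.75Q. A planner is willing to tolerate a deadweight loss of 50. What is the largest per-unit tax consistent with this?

35

Competitive equilibrium: 186 − 4.5Q = 1 + 7.75Q → Q* = 15.102, P* = 118.0408.
A tax t gives ΔQ = t/12.25 and wedge t, so DWL = t²/24.5.
t²/24.5 = 50 → t² = 1225 → t = 35.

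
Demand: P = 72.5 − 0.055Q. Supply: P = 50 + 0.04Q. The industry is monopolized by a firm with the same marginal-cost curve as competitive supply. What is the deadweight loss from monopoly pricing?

358.22

Competitive equilibrium: 72.5 − 0.055Q = 50 + 0.04Q → Q* = 236.8421, P* = 59.4737.
Marginal revenue: MR = 72.5 − 0.11Q. Set MR = MC: 72.5 − 0.11Q = 50 + 0.04Q → Q_m = 150.
Price P_m = 72.5 − 0.055·150 = 64.25; MC(Q_m) = 50 + 0.04·150 = 56.
Competitive Q* = 236.8421, so ΔQ = 86.8421; wedge = 64.25 − 56 = 8.25.
DWL = ½ × 86.8421 × 8.25 = 358.22.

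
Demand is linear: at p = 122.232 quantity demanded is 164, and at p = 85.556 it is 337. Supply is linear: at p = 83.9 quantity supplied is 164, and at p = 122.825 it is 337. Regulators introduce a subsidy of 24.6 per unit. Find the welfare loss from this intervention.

692.40

Demand slope = (85.556 − 122.232)/(337 − 164) = −0.212, so p = 157 − 0.212q.
Supply slope = (122.825 − 83.9)/(337 − 164) = 0.225, so p = 47 + 0.225q.
Competitive equilibrium: 157 − 0.212q = 47 + 0.225q → q* = 251.7162, p* = 103.6362.
The subsidy lowers effective supply by 24.6: p = 22.4 + 0.225q.
New quantity: 157 − 0.212q = 22.4 + 0.225q → q' = 308.0092.
Overproduction Δq = 308.0092 − 251.7162 = 56.293; wedge = subsidy = 24.6.
Welfare loss = ½ × 56.293 × 24.6 = 692.40.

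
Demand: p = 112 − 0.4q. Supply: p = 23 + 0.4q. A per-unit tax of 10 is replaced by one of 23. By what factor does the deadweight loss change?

5.29

Competitive equilibrium: 112 − 0.4q = 23 + 0.4q → q* = 111.25, p* = 67.5.
For a per-unit tax t: Δq = t/0.8, so DWL = ½·t·(t/0.8) = t²/1.6.
At t = 10: DWL = 62.5. At t = 23: DWL = 330.625.
Ratio = (23/10)² = 5.29.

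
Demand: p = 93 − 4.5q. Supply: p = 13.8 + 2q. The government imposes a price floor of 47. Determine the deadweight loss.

Competitive equilibrium: 93 − 4.5q = 13.8 + 2q → q* = 12.1846, p* = 38.1692.
At the floor p = 47, quantity demanded = (93 − 47)/4.5 = 10.2222.
Sellers' marginal cost at q' = 10.2222: 13.8 + 2·10.2222 = 34.2444.
Δq = 12.1846 − 10.2222 = 1.9624; wedge = 47 − 34.2444 = 12.7556.
Deadweight loss = ½ × 1.9624 × 12.7556 = 12.52.

12.52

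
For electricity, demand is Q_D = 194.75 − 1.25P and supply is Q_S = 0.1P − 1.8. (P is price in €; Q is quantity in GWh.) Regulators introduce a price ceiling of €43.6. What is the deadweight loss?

In inverse form: demand P = 155.8 − 0.8Q, supply P = 18 + 10Q.
Competitive equilibrium: 155.8 − 0.8Q = 18 + 10Q → Q* = 12.75926, P* = 145.59259.
At the ceiling P = 43.6, quantity supplied = (43.6 − 18)/10 = 2.56.
Willingness to pay at Q' = 2.56: 155.8 − 0.8·2.56 = 153.752.
ΔQ = 12.75926 − 2.56 = 10.19926; wedge = 153.752 − 43.6 = 110.152.
The triangle = ½ × 10.19926 × 110.152 = €561.73.

€561.73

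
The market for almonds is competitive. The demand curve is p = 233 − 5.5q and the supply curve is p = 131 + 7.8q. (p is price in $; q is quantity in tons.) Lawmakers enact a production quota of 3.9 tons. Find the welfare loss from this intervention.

Competitive equilibrium: 233 − 5.5q = 131 + 7.8q → q* = 7.6692, p* = 190.8195.
At q = 3.9: demand price = 233 − 5.5·3.9 = 211.55; supply price = 131 + 7.8·3.9 = 161.42.
Δq = 7.6692 − 3.9 = 3.7692; wedge = 211.55 − 161.42 = 50.13.
The triangle = ½ × 3.7692 × 50.13 = $94.47.

$94.47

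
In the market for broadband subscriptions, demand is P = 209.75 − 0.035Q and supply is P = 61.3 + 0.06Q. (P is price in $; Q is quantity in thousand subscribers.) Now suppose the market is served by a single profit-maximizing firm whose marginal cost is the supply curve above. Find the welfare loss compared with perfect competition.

$8407.29 thousand

Competitive equilibrium: 209.75 − 0.035Q = 61.3 + 0.06Q → Q* = 1562.6316, P* = 155.0579.
Marginal revenue: MR = 209.75 − 0.07Q. Set MR = MC: 209.75 − 0.07Q = 61.3 + 0.06Q → Q_m = 1141.9231.
Price P_m = 209.75 − 0.035·1141.9231 = 169.7827; MC(Q_m) = 61.3 + 0.06·1141.9231 = 129.8154.
Competitive Q* = 1562.6316, so ΔQ = 420.7085; wedge = 169.7827 − 129.8154 = 39.9673.
Deadweight loss = ½ × 420.7085 × 39.9673 = $8407.29 thousand.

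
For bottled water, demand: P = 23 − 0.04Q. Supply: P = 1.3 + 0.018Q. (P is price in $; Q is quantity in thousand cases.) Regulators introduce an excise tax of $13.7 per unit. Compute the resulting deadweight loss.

$1618.02 thousand

Competitive equilibrium: 23 − 0.04Q = 1.3 + 0.018Q → Q* = 374.1379, P* = 8.0345.
With the tax, the buyer price exceeds the seller price by 13.7: (23 − 0.04Q) − (1.3 + 0.018Q) = 13.7 → Q' = 137.931.
ΔQ = 374.1379 − 137.931 = 236.2069; the wedge equals the tax, 13.7.
Deadweight loss = ½ × 236.2069 × 13.7 = $1618.02 thousand.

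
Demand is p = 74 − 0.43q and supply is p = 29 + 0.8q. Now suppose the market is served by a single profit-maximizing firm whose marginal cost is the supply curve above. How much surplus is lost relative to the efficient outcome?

55.23

Competitive equilibrium: 74 − 0.43q = 29 + 0.8q → q* = 36.58537, p* = 58.26829.
Marginal revenue: MR = 74 − 0.86q. Set MR = MC: 74 − 0.86q = 29 + 0.8q → q_m = 27.10843.
Price p_m = 74 − 0.43·27.10843 = 62.34338; MC(q_m) = 29 + 0.8·27.10843 = 50.68674.
Competitive q* = 36.58537, so Δq = 9.47694; wedge = 62.34338 − 50.68674 = 11.65664.
Deadweight loss = ½ × 9.47694 × 11.65664 = 55.23.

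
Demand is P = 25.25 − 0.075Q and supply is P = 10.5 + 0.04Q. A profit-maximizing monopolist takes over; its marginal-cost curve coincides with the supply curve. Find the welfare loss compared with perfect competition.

147.39

Competitive equilibrium: 25.25 − 0.075Q = 10.5 + 0.04Q → Q* = 128.2609, P* = 15.6304.
Marginal revenue: MR = 25.25 − 0.15Q. Set MR = MC: 25.25 − 0.15Q = 10.5 + 0.04Q → Q_m = 77.6316.
Price P_m = 25.25 − 0.075·77.6316 = 19.4276; MC(Q_m) = 10.5 + 0.04·77.6316 = 13.6053.
Competitive Q* = 128.2609, so ΔQ = 50.6293; wedge = 19.4276 − 13.6053 = 5.8223.
Deadweight loss = ½ × 50.6293 × 5.8223 = 147.39.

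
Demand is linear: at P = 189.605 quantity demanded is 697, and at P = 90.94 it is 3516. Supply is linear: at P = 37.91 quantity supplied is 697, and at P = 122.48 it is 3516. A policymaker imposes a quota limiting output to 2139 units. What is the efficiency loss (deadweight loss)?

25845.70

Demand slope = (90.94 − 189.605)/(3516 − 697) = −0.035, so P = 214 − 0.035Q.
Supply slope = (122.48 − 37.91)/(3516 − 697) = 0.03, so P = 17 + 0.03Q.
Competitive equilibrium: 214 − 0.035Q = 17 + 0.03Q → Q* = 3030.7692, P* = 107.9231.
At Q = 2139: demand price = 214 − 0.035·2139 = 139.135; supply price = 17 + 0.03·2139 = 81.17.
ΔQ = 3030.7692 − 2139 = 891.7692; wedge = 139.135 − 81.17 = 57.965.
DWL = ½ × 891.7692 × 57.965 = 25845.70.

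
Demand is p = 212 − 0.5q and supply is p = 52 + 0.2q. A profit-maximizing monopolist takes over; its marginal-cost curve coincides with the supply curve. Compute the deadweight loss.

3174.60

Competitive equilibrium: 212 − 0.5q = 52 + 0.2q → q* = 228.5714, p* = 97.7143.
Marginal revenue: MR = 212 − q. Set MR = MC: 212 − q = 52 + 0.2q → q_m = 133.3333.
Price p_m = 212 − 0.5·133.3333 = 145.3334; MC(q_m) = 52 + 0.2·133.3333 = 78.6667.
Competitive q* = 228.5714, so Δq = 95.2381; wedge = 145.3334 − 78.6667 = 66.6667.
DWL = ½ × 95.2381 × 66.6667 = 3174.60.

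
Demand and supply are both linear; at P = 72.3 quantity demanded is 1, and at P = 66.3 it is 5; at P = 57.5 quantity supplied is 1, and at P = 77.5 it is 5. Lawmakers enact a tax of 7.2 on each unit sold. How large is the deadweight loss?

Demand slope = (66.3 − 72.3)/(5 − 1) = −1.5, so P = 73.8 − 1.5Q.
Supply slope = (77.5 − 57.5)/(5 − 1) = 5, so P = 52.5 + 5Q.
Competitive equilibrium: 73.8 − 1.5Q = 52.5 + 5Q → Q* = 3.2769, P* = 68.8846.
With the tax, the buyer price exceeds the seller price by 7.2: (73.8 − 1.5Q) − (52.5 + 5Q) = 7.2 → Q' = 2.1692.
ΔQ = 3.2769 − 2.1692 = 1.1077; the wedge equals the tax, 7.2.
Deadweight loss = ½ × 1.1077 × 7.2 = 3.99.

3.99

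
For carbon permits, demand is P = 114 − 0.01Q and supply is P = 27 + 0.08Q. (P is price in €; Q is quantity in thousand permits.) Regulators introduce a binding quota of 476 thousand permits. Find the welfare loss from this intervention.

€10833.92 thousand

Competitive equilibrium: 114 − 0.01Q = 27 + 0.08Q → Q* = 966.6667, P* = 104.3333.
At Q = 476: demand price = 114 − 0.01·476 = 109.24; supply price = 27 + 0.08·476 = 65.08.
ΔQ = 966.6667 − 476 = 490.6667; wedge = 109.24 − 65.08 = 44.16.
The triangle = ½ × 490.6667 × 44.16 = €10833.92 thousand.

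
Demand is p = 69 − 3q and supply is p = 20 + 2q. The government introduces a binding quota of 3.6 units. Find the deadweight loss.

96.10

Competitive equilibrium: 69 − 3q = 20 + 2q → q* = 9.8, p* = 39.6.
At q = 3.6: demand price = 69 − 3·3.6 = 58.2; supply price = 20 + 2·3.6 = 27.2.
Δq = 9.8 − 3.6 = 6.2; wedge = 58.2 − 27.2 = 31.
DWL = ½ × 6.2 × 31 = 96.10.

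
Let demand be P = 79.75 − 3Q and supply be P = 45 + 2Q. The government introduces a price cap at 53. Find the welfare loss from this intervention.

21.76

Competitive equilibrium: 79.75 − 3Q = 45 + 2Q → Q* = 6.95, P* = 58.9.
At the ceiling P = 53, quantity supplied = (53 − 45)/2 = 4.
Willingness to pay at Q' = 4: 79.75 − 3·4 = 67.75.
ΔQ = 6.95 − 4 = 2.95; wedge = 67.75 − 53 = 14.75.
DWL = ½ × 2.95 × 14.75 = 21.76.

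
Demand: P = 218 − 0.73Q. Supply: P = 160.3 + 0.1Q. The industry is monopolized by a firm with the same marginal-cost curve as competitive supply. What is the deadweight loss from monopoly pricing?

Competitive equilibrium: 218 − 0.73Q = 160.3 + 0.1Q → Q* = 69.5181, P* = 167.2518.
Marginal revenue: MR = 218 − 1.46Q. Set MR = MC: 218 − 1.46Q = 160.3 + 0.1Q → Q_m = 36.9872.
Price P_m = 218 − 0.73·36.9872 = 190.9993; MC(Q_m) = 160.3 + 0.1·36.9872 = 163.9987.
Competitive Q* = 69.5181, so ΔQ = 32.5309; wedge = 190.9993 − 163.9987 = 27.0006.
DWL = ½ × 32.5309 × 27.0006 = 439.18.

439.18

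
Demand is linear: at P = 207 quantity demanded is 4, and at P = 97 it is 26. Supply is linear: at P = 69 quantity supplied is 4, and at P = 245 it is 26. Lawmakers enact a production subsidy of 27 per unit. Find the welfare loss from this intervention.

28.04

Demand slope = (97 − 207)/(26 − 4) = −5, so P = 227 − 5Q.
Supply slope = (245 − 69)/(26 − 4) = 8, so P = 37 + 8Q.
Competitive equilibrium: 227 − 5Q = 37 + 8Q → Q* = 14.6154, P* = 153.9231.
The subsidy lowers effective supply by 27: P = 10 + 8Q.
New quantity: 227 − 5Q = 10 + 8Q → Q' = 16.6923.
Overproduction ΔQ = 16.6923 − 14.6154 = 2.0769; wedge = subsidy = 27.
Deadweight loss = ½ × 2.0769 × 27 = 28.04.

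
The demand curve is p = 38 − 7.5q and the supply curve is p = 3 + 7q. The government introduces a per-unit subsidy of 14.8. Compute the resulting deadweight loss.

Competitive equilibrium: 38 − 7.5q = 3 + 7q → q* = 2.4138, p* = 19.8966.
The subsidy lowers effective supply by 14.8: p = 7q − 11.8.
New quantity: 38 − 7.5q = 7q − 11.8 → q' = 3.4345.
Overproduction Δq = 3.4345 − 2.4138 = 1.0207; wedge = subsidy = 14.8.
The triangle = ½ × 1.0207 × 14.8 = 7.55.

7.55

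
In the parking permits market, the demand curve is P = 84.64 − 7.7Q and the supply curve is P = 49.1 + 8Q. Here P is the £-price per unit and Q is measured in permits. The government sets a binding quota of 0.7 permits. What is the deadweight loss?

£19.19

Competitive equilibrium: 84.64 − 7.7Q = 49.1 + 8Q → Q* = 2.2637, P* = 67.2096.
At Q = 0.7: demand price = 84.64 − 7.7·0.7 = 79.25; supply price = 49.1 + 8·0.7 = 54.7.
ΔQ = 2.2637 − 0.7 = 1.5637; wedge = 79.25 − 54.7 = 24.55.
Welfare loss = ½ × 1.5637 × 24.55 = £19.19.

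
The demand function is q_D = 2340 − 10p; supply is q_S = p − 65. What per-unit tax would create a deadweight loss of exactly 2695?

In inverse form: demand p = 234 − 0.1q, supply p = 65 + q.
Competitive equilibrium: 234 − 0.1q = 65 + q → q* = 153.6364, p* = 218.6364.
A tax t gives Δq = t/1.1 and wedge t, so DWL = t²/2.2.
t²/2.2 = 2695 → t² = 5929 → t = 77.

77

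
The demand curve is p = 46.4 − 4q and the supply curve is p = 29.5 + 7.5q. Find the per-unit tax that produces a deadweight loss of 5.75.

11.5

Competitive equilibrium: 46.4 − 4q = 29.5 + 7.5q → q* = 1.4696, p* = 40.5217.
A tax t gives Δq = t/11.5 and wedge t, so DWL = t²/23.
t²/23 = 5.75 → t² = 132.25 → t = 11.5.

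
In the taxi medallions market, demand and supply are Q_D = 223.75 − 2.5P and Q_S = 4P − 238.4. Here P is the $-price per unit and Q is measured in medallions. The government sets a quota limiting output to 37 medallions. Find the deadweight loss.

In inverse form: demand P = 89.5 − 0.4Q, supply P = 59.6 + 0.25Q.
Competitive equilibrium: 89.5 − 0.4Q = 59.6 + 0.25Q → Q* = 46, P* = 71.1.
At Q = 37: demand price = 89.5 − 0.4·37 = 74.7; supply price = 59.6 + 0.25·37 = 68.85.
ΔQ = 46 − 37 = 9; wedge = 74.7 − 68.85 = 5.85.
The triangle = ½ × 9 × 5.85 = $26.325.

$26.325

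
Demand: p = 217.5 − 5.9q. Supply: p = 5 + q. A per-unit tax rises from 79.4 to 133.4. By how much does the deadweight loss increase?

832.70

Competitive equilibrium: 217.5 − 5.9q = 5 + q → q* = 30.7971, p* = 35.7971.
For a per-unit tax t: Δq = t/6.9, so DWL = ½·t·(t/6.9) = t²/13.8.
At t = 79.4: DWL = 456.838. At t = 133.4: DWL = 1289.533.
Increase = 1289.533 − 456.838 = 832.70.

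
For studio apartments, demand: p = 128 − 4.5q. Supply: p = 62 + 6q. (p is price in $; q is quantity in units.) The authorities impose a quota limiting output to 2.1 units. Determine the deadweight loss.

$91.98

Competitive equilibrium: 128 − 4.5q = 62 + 6q → q* = 6.2857, p* = 99.7143.
At q = 2.1: demand price = 128 − 4.5·2.1 = 118.55; supply price = 62 + 6·2.1 = 74.6.
Δq = 6.2857 − 2.1 = 4.1857; wedge = 118.55 − 74.6 = 43.95.
Deadweight loss = ½ × 4.1857 × 43.95 = $91.98.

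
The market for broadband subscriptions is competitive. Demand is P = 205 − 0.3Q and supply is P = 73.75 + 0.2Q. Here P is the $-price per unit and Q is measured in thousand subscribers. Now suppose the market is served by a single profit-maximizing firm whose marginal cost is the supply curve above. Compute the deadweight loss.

Competitive equilibrium: 205 − 0.3Q = 73.75 + 0.2Q → Q* = 262.5, P* = 126.25.
Marginal revenue: MR = 205 − 0.6Q. Set MR = MC: 205 − 0.6Q = 73.75 + 0.2Q → Q_m = 164.0625.
Price P_m = 205 − 0.3·164.0625 = 155.7813; MC(Q_m) = 73.75 + 0.2·164.0625 = 106.5625.
Competitive Q* = 262.5, so ΔQ = 98.4375; wedge = 155.7813 − 106.5625 = 49.2188.
Deadweight loss = ½ × 98.4375 × 49.2188 = $2422.49 thousand.

$2422.49 thousand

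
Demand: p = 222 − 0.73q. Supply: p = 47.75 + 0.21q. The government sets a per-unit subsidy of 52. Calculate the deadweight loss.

Competitive equilibrium: 222 − 0.73q = 47.75 + 0.21q → q* = 185.3723, p* = 86.6782.
The subsidy lowers effective supply by 52: p = 0.21q − 4.25.
New quantity: 222 − 0.73q = 0.21q − 4.25 → q' = 240.6915.
Overproduction Δq = 240.6915 − 185.3723 = 55.3192; wedge = subsidy = 52.
DWL = ½ × 55.3192 × 52 = 1438.30.

1438.30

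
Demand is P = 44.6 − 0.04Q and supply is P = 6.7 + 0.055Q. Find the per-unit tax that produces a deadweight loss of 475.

9.5

Competitive equilibrium: 44.6 − 0.04Q = 6.7 + 0.055Q → Q* = 398.9474, P* = 28.6421.
A tax t gives ΔQ = t/0.095 and wedge t, so DWL = t²/0.19.
t²/0.19 = 475 → t² = 90.25 → t = 9.5.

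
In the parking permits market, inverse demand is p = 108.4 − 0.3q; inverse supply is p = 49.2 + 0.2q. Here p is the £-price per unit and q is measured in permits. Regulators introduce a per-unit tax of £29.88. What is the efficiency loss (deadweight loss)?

£892.81

Competitive equilibrium: 108.4 − 0.3q = 49.2 + 0.2q → q* = 118.4, p* = 72.88.
With the tax, the buyer price exceeds the seller price by 29.88: (108.4 − 0.3q) − (49.2 + 0.2q) = 29.88 → q' = 58.64.
Δq = 118.4 − 58.64 = 59.76; the wedge equals the tax, 29.88.
DWL = ½ × 59.76 × 29.88 = £892.81.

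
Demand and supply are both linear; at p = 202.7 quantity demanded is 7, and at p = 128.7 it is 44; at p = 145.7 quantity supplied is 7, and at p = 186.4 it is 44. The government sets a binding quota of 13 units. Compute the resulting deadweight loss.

237.83

Demand slope = (128.7 − 202.7)/(44 − 7) = −2, so p = 216.7 − 2q.
Supply slope = (186.4 − 145.7)/(44 − 7) = 1.1, so p = 138 + 1.1q.
Competitive equilibrium: 216.7 − 2q = 138 + 1.1q → q* = 25.3871, p* = 165.9258.
At q = 13: demand price = 216.7 − 2·13 = 190.7; supply price = 138 + 1.1·13 = 152.3.
Δq = 25.3871 − 13 = 12.3871; wedge = 190.7 − 152.3 = 38.4.
DWL = ½ × 12.3871 × 38.4 = 237.83.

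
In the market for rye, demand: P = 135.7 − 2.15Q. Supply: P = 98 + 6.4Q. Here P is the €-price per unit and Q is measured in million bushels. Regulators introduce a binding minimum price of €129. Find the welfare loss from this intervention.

€7.15 million

Competitive equilibrium: 135.7 − 2.15Q = 98 + 6.4Q → Q* = 4.4094, P* = 126.2199.
At the floor P = 129, quantity demanded = (135.7 − 129)/2.15 = 3.1163.
Sellers' marginal cost at Q' = 3.1163: 98 + 6.4·3.1163 = 117.9443.
ΔQ = 4.4094 − 3.1163 = 1.2931; wedge = 129 − 117.9443 = 11.0557.
DWL = ½ × 1.2931 × 11.0557 = €7.15 million.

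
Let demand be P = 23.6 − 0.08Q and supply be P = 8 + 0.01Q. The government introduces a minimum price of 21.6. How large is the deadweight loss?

Competitive equilibrium: 23.6 − 0.08Q = 8 + 0.01Q → Q* = 173.3333, P* = 9.7333.
At the floor P = 21.6, quantity demanded = (23.6 − 21.6)/0.08 = 25.
Sellers' marginal cost at Q' = 25: 8 + 0.01·25 = 8.25.
ΔQ = 173.3333 − 25 = 148.3333; wedge = 21.6 − 8.25 = 13.35.
DWL = ½ × 148.3333 × 13.35 = 990.125.

990.125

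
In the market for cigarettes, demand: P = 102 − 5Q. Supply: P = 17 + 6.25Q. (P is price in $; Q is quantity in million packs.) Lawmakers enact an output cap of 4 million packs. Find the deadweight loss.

Competitive equilibrium: 102 − 5Q = 17 + 6.25Q → Q* = 7.5556, P* = 64.2222.
At Q = 4: demand price = 102 − 5·4 = 82; supply price = 17 + 6.25·4 = 42.
ΔQ = 7.5556 − 4 = 3.5556; wedge = 82 − 42 = 40.
DWL = ½ × 3.5556 × 40 = $71.11 million.

$71.11 million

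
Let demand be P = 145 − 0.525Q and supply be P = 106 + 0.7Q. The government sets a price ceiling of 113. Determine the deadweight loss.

Competitive equilibrium: 145 − 0.525Q = 106 + 0.7Q → Q* = 31.8367, P* = 128.2857.
At the ceiling P = 113, quantity supplied = (113 − 106)/0.7 = 10.
Willingness to pay at Q' = 10: 145 − 0.525·10 = 139.75.
ΔQ = 31.8367 − 10 = 21.8367; wedge = 139.75 − 113 = 26.75.
The triangle = ½ × 21.8367 × 26.75 = 292.07.

292.07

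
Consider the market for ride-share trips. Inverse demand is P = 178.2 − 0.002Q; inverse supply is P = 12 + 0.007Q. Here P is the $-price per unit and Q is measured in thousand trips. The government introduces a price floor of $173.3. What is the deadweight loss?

Competitive equilibrium: 178.2 − 0.002Q = 12 + 0.007Q → Q* = 18466.6667, P* = 141.2667.
At the floor P = 173.3, quantity demanded = (178.2 − 173.3)/0.002 = 2450.
Sellers' marginal cost at Q' = 2450: 12 + 0.007·2450 = 29.15.
ΔQ = 18466.6667 − 2450 = 16016.6667; wedge = 173.3 − 29.15 = 144.15.
DWL = ½ × 16016.6667 × 144.15 = $1154401.25 thousand.

$1154401.25 thousand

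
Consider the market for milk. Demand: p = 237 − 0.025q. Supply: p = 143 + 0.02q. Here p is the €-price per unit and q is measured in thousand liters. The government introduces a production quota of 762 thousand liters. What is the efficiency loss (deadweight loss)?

€39614.27 thousand

Competitive equilibrium: 237 − 0.025q = 143 + 0.02q → q* = 2088.8889, p* = 184.7778.
At q = 762: demand price = 237 − 0.025·762 = 217.95; supply price = 143 + 0.02·762 = 158.24.
Δq = 2088.8889 − 762 = 1326.8889; wedge = 217.95 − 158.24 = 59.71.
Deadweight loss = ½ × 1326.8889 × 59.71 = €39614.27 thousand.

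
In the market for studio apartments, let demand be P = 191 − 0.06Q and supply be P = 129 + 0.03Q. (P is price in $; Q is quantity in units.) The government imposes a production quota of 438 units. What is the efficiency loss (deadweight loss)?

Competitive equilibrium: 191 − 0.06Q = 129 + 0.03Q → Q* = 688.8889, P* = 149.6667.
At Q = 438: demand price = 191 − 0.06·438 = 164.72; supply price = 129 + 0.03·438 = 142.14.
ΔQ = 688.8889 − 438 = 250.8889; wedge = 164.72 − 142.14 = 22.58.
Deadweight loss = ½ × 250.8889 × 22.58 = $2832.54.

$2832.54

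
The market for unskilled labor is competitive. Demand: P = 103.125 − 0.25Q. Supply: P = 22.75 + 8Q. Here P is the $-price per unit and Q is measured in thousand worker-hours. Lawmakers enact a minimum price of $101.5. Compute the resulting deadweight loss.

Competitive equilibrium: 103.125 − 0.25Q = 22.75 + 8Q → Q* = 9.7424, P* = 100.6894.
At the floor P = 101.5, quantity demanded = (103.125 − 101.5)/0.25 = 6.5.
Sellers' marginal cost at Q' = 6.5: 22.75 + 8·6.5 = 74.75.
ΔQ = 9.7424 − 6.5 = 3.2424; wedge = 101.5 − 74.75 = 26.75.
DWL = ½ × 3.2424 × 26.75 = $43.37 thousand.

$43.37 thousand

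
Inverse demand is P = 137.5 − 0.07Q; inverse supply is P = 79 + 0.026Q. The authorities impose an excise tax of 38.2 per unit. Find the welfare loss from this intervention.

7600.21

Competitive equilibrium: 137.5 − 0.07Q = 79 + 0.026Q → Q* = 609.375, P* = 94.8438.
With the tax, the buyer price exceeds the seller price by 38.2: (137.5 − 0.07Q) − (79 + 0.026Q) = 38.2 → Q' = 211.4583.
ΔQ = 609.375 − 211.4583 = 397.9167; the wedge equals the tax, 38.2.
The triangle = ½ × 397.9167 × 38.2 = 7600.21.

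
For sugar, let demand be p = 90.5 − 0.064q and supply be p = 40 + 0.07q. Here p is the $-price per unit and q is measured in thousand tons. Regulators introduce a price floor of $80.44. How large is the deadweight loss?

$3233.32 thousand

Competitive equilibrium: 90.5 − 0.064q = 40 + 0.07q → q* = 376.8657, p* = 66.3806.
At the floor p = 80.44, quantity demanded = (90.5 − 80.44)/0.064 = 157.1875.
Sellers' marginal cost at q' = 157.1875: 40 + 0.07·157.1875 = 51.0031.
Δq = 376.8657 − 157.1875 = 219.6782; wedge = 80.44 − 51.0031 = 29.4369.
Deadweight loss = ½ × 219.6782 × 29.4369 = $3233.32 thousand.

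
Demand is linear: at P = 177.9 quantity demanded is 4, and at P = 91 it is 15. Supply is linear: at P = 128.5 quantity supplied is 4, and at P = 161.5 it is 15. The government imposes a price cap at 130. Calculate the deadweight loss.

Demand slope = (91 − 177.9)/(15 − 4) = −7.9, so P = 209.5 − 7.9Q.
Supply slope = (161.5 − 128.5)/(15 − 4) = 3, so P = 116.5 + 3Q.
Competitive equilibrium: 209.5 − 7.9Q = 116.5 + 3Q → Q* = 8.5321, P* = 142.0963.
At the ceiling P = 130, quantity supplied = (130 − 116.5)/3 = 4.5.
Willingness to pay at Q' = 4.5: 209.5 − 7.9·4.5 = 173.95.
ΔQ = 8.5321 − 4.5 = 4.0321; wedge = 173.95 − 130 = 43.95.
The triangle = ½ × 4.0321 × 43.95 = 88.61.

88.61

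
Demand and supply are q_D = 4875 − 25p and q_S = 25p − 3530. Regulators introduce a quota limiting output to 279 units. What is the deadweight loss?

In inverse form: demand p = 195 − 0.04q, supply p = 141.2 + 0.04q.
Competitive equilibrium: 195 − 0.04q = 141.2 + 0.04q → q* = 672.5, p* = 168.1.
At q = 279: demand price = 195 − 0.04·279 = 183.84; supply price = 141.2 + 0.04·279 = 152.36.
Δq = 672.5 − 279 = 393.5; wedge = 183.84 − 152.36 = 31.48.
Welfare loss = ½ × 393.5 × 31.48 = 6193.69.

6193.69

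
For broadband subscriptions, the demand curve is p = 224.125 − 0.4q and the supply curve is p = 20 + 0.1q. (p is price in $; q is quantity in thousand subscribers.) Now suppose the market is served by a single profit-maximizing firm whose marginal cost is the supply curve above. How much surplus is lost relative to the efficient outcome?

Competitive equilibrium: 224.125 − 0.4q = 20 + 0.1q → q* = 408.25, p* = 60.825.
Marginal revenue: MR = 224.125 − 0.8q. Set MR = MC: 224.125 − 0.8q = 20 + 0.1q → q_m = 226.8056.
Price p_m = 224.125 − 0.4·226.8056 = 133.4028; MC(q_m) = 20 + 0.1·226.8056 = 42.6806.
Competitive q* = 408.25, so Δq = 181.4444; wedge = 133.4028 − 42.6806 = 90.7222.
The triangle = ½ × 181.4444 × 90.7222 = $8230.52 thousand.

$8230.52 thousand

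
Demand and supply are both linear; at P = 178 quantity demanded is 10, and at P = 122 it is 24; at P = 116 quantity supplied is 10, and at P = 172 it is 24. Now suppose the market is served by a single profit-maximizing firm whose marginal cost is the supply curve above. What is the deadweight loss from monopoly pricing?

140.03

Demand slope = (122 − 178)/(24 − 10) = −4, so P = 218 − 4Q.
Supply slope = (172 − 116)/(24 − 10) = 4, so P = 76 + 4Q.
Competitive equilibrium: 218 − 4Q = 76 + 4Q → Q* = 17.75, P* = 147.
Marginal revenue: MR = 218 − 8Q. Set MR = MC: 218 − 8Q = 76 + 4Q → Q_m = 11.8333.
Price P_m = 218 − 4·11.8333 = 170.6668; MC(Q_m) = 76 + 4·11.8333 = 123.3332.
Competitive Q* = 17.75, so ΔQ = 5.9167; wedge = 170.6668 − 123.3332 = 47.3336.
Welfare loss = ½ × 5.9167 × 47.3336 = 140.03.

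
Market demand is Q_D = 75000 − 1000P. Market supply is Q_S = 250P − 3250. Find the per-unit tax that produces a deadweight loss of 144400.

In inverse form: demand P = 75 − 0.001Q, supply P = 13 + 0.004Q.
Competitive equilibrium: 75 − 0.001Q = 13 + 0.004Q → Q* = 12400, P* = 62.6.
A tax t gives ΔQ = t/0.005 and wedge t, so DWL = t²/0.01.
t²/0.01 = 144400 → t² = 1444 → t = 38.

38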